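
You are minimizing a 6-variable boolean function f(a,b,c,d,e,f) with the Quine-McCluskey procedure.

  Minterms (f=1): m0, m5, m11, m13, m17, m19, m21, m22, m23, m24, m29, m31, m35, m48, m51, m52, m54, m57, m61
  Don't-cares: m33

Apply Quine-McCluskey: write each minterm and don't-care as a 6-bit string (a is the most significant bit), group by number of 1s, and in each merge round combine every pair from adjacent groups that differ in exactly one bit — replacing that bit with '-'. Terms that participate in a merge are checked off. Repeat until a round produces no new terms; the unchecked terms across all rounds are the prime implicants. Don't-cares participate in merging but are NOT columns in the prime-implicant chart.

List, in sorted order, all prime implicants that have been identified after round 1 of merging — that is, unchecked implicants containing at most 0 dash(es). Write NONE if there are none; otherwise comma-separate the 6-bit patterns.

size-2^0 implicants → 000000  000101(✓)  001011  001101(✓)  010001(✓)  010011(✓)  010101(✓)  010110(✓)  010111(✓)  011000  011101(✓)  011111(✓)  100001(✓)  100011(✓)  110000(✓)  110011(✓)  110100(✓)  110110(✓)  111001(✓)  111101(✓)
size-2^1 implicants → -10011  -10110  -11101  0-0101(✓)  0-1101(✓)  00-101(✓)  01-101(✓)  01-111(✓)  010-01(✓)  010-11(✓)  0100-1(✓)  0101-1(✓)  01011-  0111-1(✓)  1-0011  1000-1  110-00  1101-0  111-01
size-2^2 implicants → 0--101  01-1-1  010--1
Unchecked terms (primes): -10011, -10110, -11101, 0--101, 000000, 001011, 01-1-1, 010--1, 01011-, 011000, 1-0011, 1000-1, 110-00, 1101-0, 111-01

000000, 001011, 011000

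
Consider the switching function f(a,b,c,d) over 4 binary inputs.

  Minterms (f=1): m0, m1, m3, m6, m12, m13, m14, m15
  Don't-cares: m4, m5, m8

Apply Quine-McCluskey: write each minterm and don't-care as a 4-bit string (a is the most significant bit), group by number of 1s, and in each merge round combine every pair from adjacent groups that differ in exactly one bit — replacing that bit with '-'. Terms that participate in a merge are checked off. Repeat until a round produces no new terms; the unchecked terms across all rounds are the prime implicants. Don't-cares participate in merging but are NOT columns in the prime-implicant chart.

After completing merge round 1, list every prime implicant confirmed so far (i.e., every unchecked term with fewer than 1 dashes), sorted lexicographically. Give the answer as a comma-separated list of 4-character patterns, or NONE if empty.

[col 0] 0000*, 0001*, 0011*, 0100*, 0101*, 0110*, 1000*, 1100*, 1101*, 1110*, 1111*
[col 1] -000*, -100*, -101*, -110*, 0-00*, 0-01*, 00-1, 000-*, 01-0*, 010-*, 1-00*, 11-0*, 11-1*, 110-*, 111-*
[col 2] --00, -1-0, -10-, 0-0-, 11--
Prime implicants: --00, -1-0, -10-, 0-0-, 00-1, 11--

NONE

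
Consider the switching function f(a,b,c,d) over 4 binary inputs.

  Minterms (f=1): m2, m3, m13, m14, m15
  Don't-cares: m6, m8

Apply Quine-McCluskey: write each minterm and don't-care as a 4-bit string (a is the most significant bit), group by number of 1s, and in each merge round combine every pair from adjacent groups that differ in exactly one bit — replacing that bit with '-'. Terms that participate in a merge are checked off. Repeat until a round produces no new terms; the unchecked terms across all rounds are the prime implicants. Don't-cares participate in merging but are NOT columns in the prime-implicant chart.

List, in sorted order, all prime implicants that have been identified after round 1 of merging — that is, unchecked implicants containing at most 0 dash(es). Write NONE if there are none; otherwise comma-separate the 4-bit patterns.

Round 0: 0010✓ 0011✓ 0110✓ 1000 1101✓ 1110✓ 1111✓
Round 1: -110 0-10 001- 11-1 111-
PIs = {-110, 0-10, 001-, 1000, 11-1, 111-}

1000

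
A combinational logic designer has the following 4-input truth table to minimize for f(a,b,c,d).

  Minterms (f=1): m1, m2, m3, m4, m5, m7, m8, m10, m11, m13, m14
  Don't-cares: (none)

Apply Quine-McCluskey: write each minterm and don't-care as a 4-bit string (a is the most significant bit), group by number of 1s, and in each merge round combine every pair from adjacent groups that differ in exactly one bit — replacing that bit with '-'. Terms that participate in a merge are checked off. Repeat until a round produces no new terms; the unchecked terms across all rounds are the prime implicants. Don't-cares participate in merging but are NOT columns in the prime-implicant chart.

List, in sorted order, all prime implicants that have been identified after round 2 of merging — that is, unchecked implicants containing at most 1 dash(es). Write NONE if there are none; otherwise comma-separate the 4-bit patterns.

-101, 010-, 1-10, 10-0

size-2^0 implicants → 0001(✓)  0010(✓)  0011(✓)  0100(✓)  0101(✓)  0111(✓)  1000(✓)  1010(✓)  1011(✓)  1101(✓)  1110(✓)
size-2^1 implicants → -010(✓)  -011(✓)  -101  0-01(✓)  0-11(✓)  00-1(✓)  001-(✓)  01-1(✓)  010-  1-10  10-0  101-(✓)
size-2^2 implicants → -01-  0--1
Unchecked terms (primes): -01-, -101, 0--1, 010-, 1-10, 10-0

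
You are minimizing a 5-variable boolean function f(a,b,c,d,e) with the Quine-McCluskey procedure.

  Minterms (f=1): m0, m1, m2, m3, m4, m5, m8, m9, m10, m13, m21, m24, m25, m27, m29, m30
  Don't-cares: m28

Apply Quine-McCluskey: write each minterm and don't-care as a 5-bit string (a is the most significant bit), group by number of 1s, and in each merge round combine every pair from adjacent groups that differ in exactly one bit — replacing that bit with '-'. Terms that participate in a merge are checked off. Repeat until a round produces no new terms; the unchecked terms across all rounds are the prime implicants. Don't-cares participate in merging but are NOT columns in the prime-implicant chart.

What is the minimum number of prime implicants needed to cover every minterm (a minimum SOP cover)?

7

size-2^0 implicants → 00000(✓)  00001(✓)  00010(✓)  00011(✓)  00100(✓)  00101(✓)  01000(✓)  01001(✓)  01010(✓)  01101(✓)  10101(✓)  11000(✓)  11001(✓)  11011(✓)  11100(✓)  11101(✓)  11110(✓)
size-2^1 implicants → -0101(✓)  -1000(✓)  -1001(✓)  -1101(✓)  0-000(✓)  0-001(✓)  0-010(✓)  0-101(✓)  00-00(✓)  00-01(✓)  000-0(✓)  000-1(✓)  0000-(✓)  0001-(✓)  0010-(✓)  01-01(✓)  010-0(✓)  0100-(✓)  1-101(✓)  11-00(✓)  11-01(✓)  110-1  1100-(✓)  111-0  1110-(✓)
size-2^2 implicants → --101  -1-01  -100-  0--01  0-0-0  0-00-  00-0-  000--  11-0-
Unchecked terms (primes): --101, -1-01, -100-, 0--01, 0-0-0, 0-00-, 00-0-, 000--, 11-0-, 110-1, 111-0
Minterm coverage:
  m0 ⊆ 0-0-0,0-00-,00-0-,000--
  m1 ⊆ 0--01,0-00-,00-0-,000--
  m2 ⊆ 0-0-0,000--
  m3 ⊆ 000-- [E]
  m4 ⊆ 00-0- [E]
  m5 ⊆ --101,0--01,00-0-
  m8 ⊆ -100-,0-0-0,0-00-
  m9 ⊆ -1-01,-100-,0--01,0-00-
  m10 ⊆ 0-0-0 [E]
  m13 ⊆ --101,-1-01,0--01
  m21 ⊆ --101 [E]
  m24 ⊆ -100-,11-0-
  m25 ⊆ -1-01,-100-,11-0-,110-1
  m27 ⊆ 110-1 [E]
  m29 ⊆ --101,-1-01,11-0-
  m30 ⊆ 111-0 [E]
E = {--101, 0-0-0, 00-0-, 000--, 110-1, 111-0}
Petrick residual → -100-
Cover = cd'e + bc'd' + a'c'e' + a'b'd' + a'b'c' + abc'e + abce'  |cover|=7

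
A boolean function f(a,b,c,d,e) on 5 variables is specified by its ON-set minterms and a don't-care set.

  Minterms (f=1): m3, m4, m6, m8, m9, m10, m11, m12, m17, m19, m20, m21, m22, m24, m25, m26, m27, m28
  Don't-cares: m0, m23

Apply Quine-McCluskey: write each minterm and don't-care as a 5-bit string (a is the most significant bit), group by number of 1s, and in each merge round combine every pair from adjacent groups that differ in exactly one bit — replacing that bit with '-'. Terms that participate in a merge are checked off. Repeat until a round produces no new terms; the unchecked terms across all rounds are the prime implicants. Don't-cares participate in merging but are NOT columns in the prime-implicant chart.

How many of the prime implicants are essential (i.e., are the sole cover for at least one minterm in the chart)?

size-2^0 implicants → 00000(✓)  00011(✓)  00100(✓)  00110(✓)  01000(✓)  01001(✓)  01010(✓)  01011(✓)  01100(✓)  10001(✓)  10011(✓)  10100(✓)  10101(✓)  10110(✓)  10111(✓)  11000(✓)  11001(✓)  11010(✓)  11011(✓)  11100(✓)
size-2^1 implicants → -0011(✓)  -0100(✓)  -0110(✓)  -1000(✓)  -1001(✓)  -1010(✓)  -1011(✓)  -1100(✓)  0-000(✓)  0-011(✓)  0-100(✓)  00-00(✓)  001-0(✓)  01-00(✓)  010-0(✓)  010-1(✓)  0100-(✓)  0101-(✓)  1-001(✓)  1-011(✓)  1-100(✓)  10-01(✓)  10-11(✓)  100-1(✓)  101-0(✓)  101-1(✓)  1010-(✓)  1011-(✓)  11-00(✓)  110-0(✓)  110-1(✓)  1100-(✓)  1101-(✓)
size-2^2 implicants → --011  --100  -01-0  -1-00  -10-0(✓)  -10-1(✓)  -100-(✓)  -101-(✓)  0--00  010--(✓)  1-0-1  10--1  101--  110--(✓)
size-2^3 implicants → -10--
Unchecked terms (primes): --011, --100, -01-0, -1-00, -10--, 0--00, 1-0-1, 10--1, 101--
Minterm coverage:
  m3 ⊆ --011 [E]
  m4 ⊆ --100,-01-0,0--00
  m6 ⊆ -01-0 [E]
  m8 ⊆ -1-00,-10--,0--00
  m9 ⊆ -10-- [E]
  m10 ⊆ -10-- [E]
  m11 ⊆ --011,-10--
  m12 ⊆ --100,-1-00,0--00
  m17 ⊆ 1-0-1,10--1
  m19 ⊆ --011,1-0-1,10--1
  m20 ⊆ --100,-01-0,101--
  m21 ⊆ 10--1,101--
  m22 ⊆ -01-0,101--
  m24 ⊆ -1-00,-10--
  m25 ⊆ -10--,1-0-1
  m26 ⊆ -10-- [E]
  m27 ⊆ --011,-10--,1-0-1
  m28 ⊆ --100,-1-00
E = {--011, -01-0, -10--}

3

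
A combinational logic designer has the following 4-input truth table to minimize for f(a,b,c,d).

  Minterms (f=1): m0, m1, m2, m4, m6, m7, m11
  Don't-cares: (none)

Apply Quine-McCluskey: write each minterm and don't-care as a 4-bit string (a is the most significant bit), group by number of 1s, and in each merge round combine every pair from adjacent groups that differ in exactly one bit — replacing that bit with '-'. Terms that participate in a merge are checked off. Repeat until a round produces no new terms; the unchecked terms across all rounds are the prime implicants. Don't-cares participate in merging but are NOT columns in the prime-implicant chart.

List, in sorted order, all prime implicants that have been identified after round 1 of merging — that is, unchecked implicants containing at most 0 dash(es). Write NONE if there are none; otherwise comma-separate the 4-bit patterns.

1011

Round 0: 0000✓ 0001✓ 0010✓ 0100✓ 0110✓ 0111✓ 1011
Round 1: 0-00✓ 0-10✓ 00-0✓ 000- 01-0✓ 011-
Round 2: 0--0
PIs = {0--0, 000-, 011-, 1011}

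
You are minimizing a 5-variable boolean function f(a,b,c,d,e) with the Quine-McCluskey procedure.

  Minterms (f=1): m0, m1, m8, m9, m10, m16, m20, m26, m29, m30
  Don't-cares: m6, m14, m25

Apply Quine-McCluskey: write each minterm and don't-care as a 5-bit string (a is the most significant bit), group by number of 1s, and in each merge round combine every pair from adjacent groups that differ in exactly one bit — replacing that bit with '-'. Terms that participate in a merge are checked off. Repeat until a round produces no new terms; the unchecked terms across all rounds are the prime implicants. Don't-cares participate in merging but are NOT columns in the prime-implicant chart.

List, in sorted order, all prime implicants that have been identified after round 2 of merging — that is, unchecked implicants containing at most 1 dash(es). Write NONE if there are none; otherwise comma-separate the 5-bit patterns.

[col 0] 00000*, 00001*, 00110*, 01000*, 01001*, 01010*, 01110*, 10000*, 10100*, 11001*, 11010*, 11101*, 11110*
[col 1] -0000, -1001, -1010*, -1110*, 0-000*, 0-001*, 0-110, 0000-*, 01-10*, 010-0, 0100-*, 10-00, 11-01, 11-10*
[col 2] -1-10, 0-00-
Prime implicants: -0000, -1-10, -1001, 0-00-, 0-110, 010-0, 10-00, 11-01

-0000, -1001, 0-110, 010-0, 10-00, 11-01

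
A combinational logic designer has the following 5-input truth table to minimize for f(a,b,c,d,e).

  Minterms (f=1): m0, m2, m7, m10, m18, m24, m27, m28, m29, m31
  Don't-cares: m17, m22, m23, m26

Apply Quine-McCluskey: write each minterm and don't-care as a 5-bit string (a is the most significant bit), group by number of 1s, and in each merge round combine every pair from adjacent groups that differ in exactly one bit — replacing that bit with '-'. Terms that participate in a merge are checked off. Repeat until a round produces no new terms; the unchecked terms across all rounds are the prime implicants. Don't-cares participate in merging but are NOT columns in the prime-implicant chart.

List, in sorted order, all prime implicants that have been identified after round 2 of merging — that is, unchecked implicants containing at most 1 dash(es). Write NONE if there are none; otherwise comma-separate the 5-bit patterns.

[col 0] 00000*, 00010*, 00111*, 01010*, 10001, 10010*, 10110*, 10111*, 11000*, 11010*, 11011*, 11100*, 11101*, 11111*
[col 1] -0010*, -0111, -1010*, 0-010*, 000-0, 1-010*, 1-111, 10-10, 1011-, 11-00, 11-11, 110-0, 1101-, 111-1, 1110-
[col 2] --010
Prime implicants: --010, -0111, 000-0, 1-111, 10-10, 10001, 1011-, 11-00, 11-11, 110-0, 1101-, 111-1, 1110-

-0111, 000-0, 1-111, 10-10, 10001, 1011-, 11-00, 11-11, 110-0, 1101-, 111-1, 1110-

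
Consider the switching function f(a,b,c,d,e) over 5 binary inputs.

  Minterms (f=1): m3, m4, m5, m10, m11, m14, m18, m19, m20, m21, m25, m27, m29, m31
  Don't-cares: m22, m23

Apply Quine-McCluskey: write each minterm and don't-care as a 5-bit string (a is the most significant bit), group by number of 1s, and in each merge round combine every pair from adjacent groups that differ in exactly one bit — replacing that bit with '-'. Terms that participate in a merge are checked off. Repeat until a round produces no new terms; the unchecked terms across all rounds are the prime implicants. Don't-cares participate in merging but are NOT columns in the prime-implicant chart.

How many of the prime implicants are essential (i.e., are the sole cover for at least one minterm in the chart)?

size-2^0 implicants → 00011(✓)  00100(✓)  00101(✓)  01010(✓)  01011(✓)  01110(✓)  10010(✓)  10011(✓)  10100(✓)  10101(✓)  10110(✓)  10111(✓)  11001(✓)  11011(✓)  11101(✓)  11111(✓)
size-2^1 implicants → -0011(✓)  -0100(✓)  -0101(✓)  -1011(✓)  0-011(✓)  0010-(✓)  01-10  0101-  1-011(✓)  1-101(✓)  1-111(✓)  10-10(✓)  10-11(✓)  1001-(✓)  101-0(✓)  101-1(✓)  1010-(✓)  1011-(✓)  11-01(✓)  11-11(✓)  110-1(✓)  111-1(✓)
size-2^2 implicants → --011  -010-  1--11  1-1-1  10-1-  101--  11--1
Unchecked terms (primes): --011, -010-, 01-10, 0101-, 1--11, 1-1-1, 10-1-, 101--, 11--1
Minterm coverage:
  m3 ⊆ --011 [E]
  m4 ⊆ -010- [E]
  m5 ⊆ -010- [E]
  m10 ⊆ 01-10,0101-
  m11 ⊆ --011,0101-
  m14 ⊆ 01-10 [E]
  m18 ⊆ 10-1- [E]
  m19 ⊆ --011,1--11,10-1-
  m20 ⊆ -010-,101--
  m21 ⊆ -010-,1-1-1,101--
  m25 ⊆ 11--1 [E]
  m27 ⊆ --011,1--11,11--1
  m29 ⊆ 1-1-1,11--1
  m31 ⊆ 1--11,1-1-1,11--1
E = {--011, -010-, 01-10, 10-1-, 11--1}

5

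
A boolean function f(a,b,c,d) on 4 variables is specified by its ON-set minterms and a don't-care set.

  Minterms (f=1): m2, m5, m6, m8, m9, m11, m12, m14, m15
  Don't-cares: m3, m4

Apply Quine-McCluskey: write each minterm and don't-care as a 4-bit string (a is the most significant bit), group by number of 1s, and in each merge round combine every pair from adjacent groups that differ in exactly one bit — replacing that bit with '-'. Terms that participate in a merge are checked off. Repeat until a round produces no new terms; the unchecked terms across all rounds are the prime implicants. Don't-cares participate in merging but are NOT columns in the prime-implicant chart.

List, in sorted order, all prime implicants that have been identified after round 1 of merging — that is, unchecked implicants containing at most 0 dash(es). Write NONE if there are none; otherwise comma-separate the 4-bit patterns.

[col 0] 0010*, 0011*, 0100*, 0101*, 0110*, 1000*, 1001*, 1011*, 1100*, 1110*, 1111*
[col 1] -011, -100*, -110*, 0-10, 001-, 01-0*, 010-, 1-00, 1-11, 10-1, 100-, 11-0*, 111-
[col 2] -1-0
Prime implicants: -011, -1-0, 0-10, 001-, 010-, 1-00, 1-11, 10-1, 100-, 111-

NONE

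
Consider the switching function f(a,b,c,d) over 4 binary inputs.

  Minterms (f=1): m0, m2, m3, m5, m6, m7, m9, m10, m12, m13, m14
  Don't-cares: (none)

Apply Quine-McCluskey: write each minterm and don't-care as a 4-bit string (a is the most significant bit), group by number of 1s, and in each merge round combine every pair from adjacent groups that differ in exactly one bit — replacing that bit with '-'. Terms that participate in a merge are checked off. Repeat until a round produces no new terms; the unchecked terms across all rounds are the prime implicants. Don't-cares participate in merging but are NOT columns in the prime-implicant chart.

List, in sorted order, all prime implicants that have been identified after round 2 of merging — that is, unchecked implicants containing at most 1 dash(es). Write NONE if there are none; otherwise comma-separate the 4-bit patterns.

-101, 00-0, 01-1, 1-01, 11-0, 110-

Round 0: 0000✓ 0010✓ 0011✓ 0101✓ 0110✓ 0111✓ 1001✓ 1010✓ 1100✓ 1101✓ 1110✓
Round 1: -010✓ -101 -110✓ 0-10✓ 0-11✓ 00-0 001-✓ 01-1 011-✓ 1-01 1-10✓ 11-0 110-
Round 2: --10 0-1-
PIs = {--10, -101, 0-1-, 00-0, 01-1, 1-01, 11-0, 110-}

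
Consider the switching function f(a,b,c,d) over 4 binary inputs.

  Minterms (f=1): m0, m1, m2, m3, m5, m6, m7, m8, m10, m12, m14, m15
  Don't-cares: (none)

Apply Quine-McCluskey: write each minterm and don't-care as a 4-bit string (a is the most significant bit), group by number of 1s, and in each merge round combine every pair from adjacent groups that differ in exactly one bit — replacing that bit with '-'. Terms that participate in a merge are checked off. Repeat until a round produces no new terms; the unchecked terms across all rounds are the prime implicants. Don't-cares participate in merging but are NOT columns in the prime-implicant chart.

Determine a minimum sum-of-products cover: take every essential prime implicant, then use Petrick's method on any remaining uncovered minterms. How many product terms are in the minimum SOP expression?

4

[col 0] 0000*, 0001*, 0010*, 0011*, 0101*, 0110*, 0111*, 1000*, 1010*, 1100*, 1110*, 1111*
[col 1] -000*, -010*, -110*, -111*, 0-01*, 0-10*, 0-11*, 00-0*, 00-1*, 000-*, 001-*, 01-1*, 011-*, 1-00*, 1-10*, 10-0*, 11-0*, 111-*
[col 2] --10, -0-0, -11-, 0--1, 0-1-, 00--, 1--0
Prime implicants: --10, -0-0, -11-, 0--1, 0-1-, 00--, 1--0
PI chart (minterm → PIs covering it):
  0 | -0-0,00--
  1 | 0--1,00--
  2 | --10,-0-0,0-1-,00--
  3 | 0--1,0-1-,00--
  5 | 0--1  (sole → essential)
  6 | --10,-11-,0-1-
  7 | -11-,0--1,0-1-
  8 | -0-0,1--0
  10 | --10,-0-0,1--0
  12 | 1--0  (sole → essential)
  14 | --10,-11-,1--0
  15 | -11-  (sole → essential)
Essential prime implicants: -11-, 0--1, 1--0
Petrick residual → -0-0
Minimum SOP uses 4 PIs: b'd' + bc + a'd + ad'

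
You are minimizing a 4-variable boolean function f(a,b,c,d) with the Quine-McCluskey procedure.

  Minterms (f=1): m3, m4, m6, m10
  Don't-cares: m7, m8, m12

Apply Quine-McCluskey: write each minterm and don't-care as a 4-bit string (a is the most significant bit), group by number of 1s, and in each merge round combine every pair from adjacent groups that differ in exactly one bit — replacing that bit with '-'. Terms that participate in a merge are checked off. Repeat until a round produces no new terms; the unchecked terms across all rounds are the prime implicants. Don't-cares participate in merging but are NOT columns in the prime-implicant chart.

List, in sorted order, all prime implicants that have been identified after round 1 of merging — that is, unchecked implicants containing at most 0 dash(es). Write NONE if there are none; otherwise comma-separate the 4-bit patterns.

size-2^0 implicants → 0011(✓)  0100(✓)  0110(✓)  0111(✓)  1000(✓)  1010(✓)  1100(✓)
size-2^1 implicants → -100  0-11  01-0  011-  1-00  10-0
Unchecked terms (primes): -100, 0-11, 01-0, 011-, 1-00, 10-0

NONE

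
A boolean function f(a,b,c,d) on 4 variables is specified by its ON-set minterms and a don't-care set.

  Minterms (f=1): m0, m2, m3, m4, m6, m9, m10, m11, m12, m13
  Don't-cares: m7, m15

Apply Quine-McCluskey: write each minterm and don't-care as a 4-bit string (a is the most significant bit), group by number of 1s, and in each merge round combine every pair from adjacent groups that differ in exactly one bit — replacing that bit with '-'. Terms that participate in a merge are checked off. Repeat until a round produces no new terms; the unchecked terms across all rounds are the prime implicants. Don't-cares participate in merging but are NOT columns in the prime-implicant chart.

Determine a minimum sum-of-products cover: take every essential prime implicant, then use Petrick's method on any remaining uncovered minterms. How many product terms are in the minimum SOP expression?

size-2^0 implicants → 0000(✓)  0010(✓)  0011(✓)  0100(✓)  0110(✓)  0111(✓)  1001(✓)  1010(✓)  1011(✓)  1100(✓)  1101(✓)  1111(✓)
size-2^1 implicants → -010(✓)  -011(✓)  -100  -111(✓)  0-00(✓)  0-10(✓)  0-11(✓)  00-0(✓)  001-(✓)  01-0(✓)  011-(✓)  1-01(✓)  1-11(✓)  10-1(✓)  101-(✓)  11-1(✓)  110-
size-2^2 implicants → --11  -01-  0--0  0-1-  1--1
Unchecked terms (primes): --11, -01-, -100, 0--0, 0-1-, 1--1, 110-
Minterm coverage:
  m0 ⊆ 0--0 [E]
  m2 ⊆ -01-,0--0,0-1-
  m3 ⊆ --11,-01-,0-1-
  m4 ⊆ -100,0--0
  m6 ⊆ 0--0,0-1-
  m9 ⊆ 1--1 [E]
  m10 ⊆ -01- [E]
  m11 ⊆ --11,-01-,1--1
  m12 ⊆ -100,110-
  m13 ⊆ 1--1,110-
E = {-01-, 0--0, 1--1}
Petrick residual → -100
Cover = b'c + bc'd' + a'd' + ad  |cover|=4

4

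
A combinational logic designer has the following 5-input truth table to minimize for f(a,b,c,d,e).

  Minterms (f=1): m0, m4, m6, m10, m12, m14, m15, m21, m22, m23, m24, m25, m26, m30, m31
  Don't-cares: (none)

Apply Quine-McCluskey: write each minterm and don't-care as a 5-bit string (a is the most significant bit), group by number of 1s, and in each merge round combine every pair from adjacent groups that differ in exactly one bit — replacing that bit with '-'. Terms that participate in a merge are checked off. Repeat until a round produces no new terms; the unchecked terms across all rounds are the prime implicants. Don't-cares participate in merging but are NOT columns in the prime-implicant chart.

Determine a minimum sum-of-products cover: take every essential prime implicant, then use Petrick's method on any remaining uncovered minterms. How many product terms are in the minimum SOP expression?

size-2^0 implicants → 00000(✓)  00100(✓)  00110(✓)  01010(✓)  01100(✓)  01110(✓)  01111(✓)  10101(✓)  10110(✓)  10111(✓)  11000(✓)  11001(✓)  11010(✓)  11110(✓)  11111(✓)
size-2^1 implicants → -0110(✓)  -1010(✓)  -1110(✓)  -1111(✓)  0-100(✓)  0-110(✓)  00-00  001-0(✓)  01-10(✓)  011-0(✓)  0111-(✓)  1-110(✓)  1-111(✓)  101-1  1011-(✓)  11-10(✓)  110-0  1100-  1111-(✓)
size-2^2 implicants → --110  -1-10  -111-  0-1-0  1-11-
Unchecked terms (primes): --110, -1-10, -111-, 0-1-0, 00-00, 1-11-, 101-1, 110-0, 1100-
Minterm coverage:
  m0 ⊆ 00-00 [E]
  m4 ⊆ 0-1-0,00-00
  m6 ⊆ --110,0-1-0
  m10 ⊆ -1-10 [E]
  m12 ⊆ 0-1-0 [E]
  m14 ⊆ --110,-1-10,-111-,0-1-0
  m15 ⊆ -111- [E]
  m21 ⊆ 101-1 [E]
  m22 ⊆ --110,1-11-
  m23 ⊆ 1-11-,101-1
  m24 ⊆ 110-0,1100-
  m25 ⊆ 1100- [E]
  m26 ⊆ -1-10,110-0
  m30 ⊆ --110,-1-10,-111-,1-11-
  m31 ⊆ -111-,1-11-
E = {-1-10, -111-, 0-1-0, 00-00, 101-1, 1100-}
Petrick residual → --110
Cover = cde' + bde' + bcd + a'ce' + a'b'd'e' + ab'ce + abc'd'  |cover|=7

7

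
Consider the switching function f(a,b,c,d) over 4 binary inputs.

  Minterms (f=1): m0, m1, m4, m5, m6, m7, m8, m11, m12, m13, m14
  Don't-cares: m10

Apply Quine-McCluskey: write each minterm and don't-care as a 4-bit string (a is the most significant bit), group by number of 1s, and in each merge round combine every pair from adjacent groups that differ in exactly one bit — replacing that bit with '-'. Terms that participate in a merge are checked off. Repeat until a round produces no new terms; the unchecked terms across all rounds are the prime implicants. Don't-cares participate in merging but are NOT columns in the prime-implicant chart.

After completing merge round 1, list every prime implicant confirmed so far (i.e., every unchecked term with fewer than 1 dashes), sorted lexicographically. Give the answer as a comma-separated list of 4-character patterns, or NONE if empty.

NONE

size-2^0 implicants → 0000(✓)  0001(✓)  0100(✓)  0101(✓)  0110(✓)  0111(✓)  1000(✓)  1010(✓)  1011(✓)  1100(✓)  1101(✓)  1110(✓)
size-2^1 implicants → -000(✓)  -100(✓)  -101(✓)  -110(✓)  0-00(✓)  0-01(✓)  000-(✓)  01-0(✓)  01-1(✓)  010-(✓)  011-(✓)  1-00(✓)  1-10(✓)  10-0(✓)  101-  11-0(✓)  110-(✓)
size-2^2 implicants → --00  -1-0  -10-  0-0-  01--  1--0
Unchecked terms (primes): --00, -1-0, -10-, 0-0-, 01--, 1--0, 101-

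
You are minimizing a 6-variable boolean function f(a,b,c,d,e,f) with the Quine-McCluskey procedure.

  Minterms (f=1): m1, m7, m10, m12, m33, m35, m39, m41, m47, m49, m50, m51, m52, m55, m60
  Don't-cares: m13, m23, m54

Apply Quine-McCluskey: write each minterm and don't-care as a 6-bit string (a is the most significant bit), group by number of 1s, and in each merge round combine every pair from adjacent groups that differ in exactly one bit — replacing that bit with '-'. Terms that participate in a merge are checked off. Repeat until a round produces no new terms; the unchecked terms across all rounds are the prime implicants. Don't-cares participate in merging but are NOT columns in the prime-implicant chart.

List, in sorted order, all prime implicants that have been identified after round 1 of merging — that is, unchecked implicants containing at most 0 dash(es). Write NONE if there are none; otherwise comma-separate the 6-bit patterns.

Round 0: 000001✓ 000111✓ 001010 001100✓ 001101✓ 010111✓ 100001✓ 100011✓ 100111✓ 101001✓ 101111✓ 110001✓ 110010✓ 110011✓ 110100✓ 110110✓ 110111✓ 111100✓
Round 1: -00001 -00111✓ -10111✓ 0-0111✓ 00110- 1-0001✓ 1-0011✓ 1-0111✓ 10-001 10-111 100-11✓ 1000-1✓ 11-100 110-10✓ 110-11✓ 1100-1✓ 11001-✓ 1101-0 11011-✓
Round 2: --0111 1-0-11 1-00-1 110-1-
PIs = {--0111, -00001, 001010, 00110-, 1-0-11, 1-00-1, 10-001, 10-111, 11-100, 110-1-, 1101-0}

001010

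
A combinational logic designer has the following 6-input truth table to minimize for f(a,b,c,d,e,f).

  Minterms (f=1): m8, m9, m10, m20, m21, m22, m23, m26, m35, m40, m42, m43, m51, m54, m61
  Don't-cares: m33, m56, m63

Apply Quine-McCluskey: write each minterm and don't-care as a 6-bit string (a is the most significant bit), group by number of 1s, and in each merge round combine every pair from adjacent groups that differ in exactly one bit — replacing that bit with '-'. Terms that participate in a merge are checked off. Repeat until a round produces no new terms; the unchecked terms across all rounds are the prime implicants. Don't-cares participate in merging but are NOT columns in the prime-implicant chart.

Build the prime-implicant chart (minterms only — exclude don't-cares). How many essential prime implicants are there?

Round 0: 001000✓ 001001✓ 001010✓ 010100✓ 010101✓ 010110✓ 010111✓ 011010✓ 100001✓ 100011✓ 101000✓ 101010✓ 101011✓ 110011✓ 110110✓ 111000✓ 111101✓ 111111✓
Round 1: -01000✓ -01010✓ -10110 0-1010 0010-0✓ 00100- 0101-0✓ 0101-1✓ 01010-✓ 01011-✓ 1-0011 1-1000 10-011 1000-1 1010-0✓ 10101- 1111-1
Round 2: -010-0 0101--
PIs = {-010-0, -10110, 0-1010, 00100-, 0101--, 1-0011, 1-1000, 10-011, 1000-1, 10101-, 1111-1}
Coverage chart:
  m8: -010-0,00100-
  m9: 00100- ←essential
  m10: -010-0,0-1010
  m20: 0101-- ←essential
  m21: 0101-- ←essential
  m22: -10110,0101--
  m23: 0101-- ←essential
  m26: 0-1010 ←essential
  m35: 1-0011,10-011,1000-1
  m40: -010-0,1-1000
  m42: -010-0,10101-
  m43: 10-011,10101-
  m51: 1-0011 ←essential
  m54: -10110 ←essential
  m61: 1111-1 ←essential
Essential: -10110, 0-1010, 00100-, 0101--, 1-0011, 1111-1

6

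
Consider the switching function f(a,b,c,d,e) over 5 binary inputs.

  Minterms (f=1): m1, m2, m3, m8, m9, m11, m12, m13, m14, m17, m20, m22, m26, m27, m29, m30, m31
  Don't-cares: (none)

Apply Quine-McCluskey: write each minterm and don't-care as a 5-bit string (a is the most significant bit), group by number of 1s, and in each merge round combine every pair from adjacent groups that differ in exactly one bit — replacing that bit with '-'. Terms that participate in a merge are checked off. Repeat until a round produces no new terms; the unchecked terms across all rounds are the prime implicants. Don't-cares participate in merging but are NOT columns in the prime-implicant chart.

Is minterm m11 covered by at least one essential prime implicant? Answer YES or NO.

size-2^0 implicants → 00001(✓)  00010(✓)  00011(✓)  01000(✓)  01001(✓)  01011(✓)  01100(✓)  01101(✓)  01110(✓)  10001(✓)  10100(✓)  10110(✓)  11010(✓)  11011(✓)  11101(✓)  11110(✓)  11111(✓)
size-2^1 implicants → -0001  -1011  -1101  -1110  0-001(✓)  0-011(✓)  000-1(✓)  0001-  01-00(✓)  01-01(✓)  010-1(✓)  0100-(✓)  011-0  0110-(✓)  1-110  101-0  11-10(✓)  11-11(✓)  1101-(✓)  111-1  1111-(✓)
size-2^2 implicants → 0-0-1  01-0-  11-1-
Unchecked terms (primes): -0001, -1011, -1101, -1110, 0-0-1, 0001-, 01-0-, 011-0, 1-110, 101-0, 11-1-, 111-1
Minterm coverage:
  m1 ⊆ -0001,0-0-1
  m2 ⊆ 0001- [E]
  m3 ⊆ 0-0-1,0001-
  m8 ⊆ 01-0- [E]
  m9 ⊆ 0-0-1,01-0-
  m11 ⊆ -1011,0-0-1
  m12 ⊆ 01-0-,011-0
  m13 ⊆ -1101,01-0-
  m14 ⊆ -1110,011-0
  m17 ⊆ -0001 [E]
  m20 ⊆ 101-0 [E]
  m22 ⊆ 1-110,101-0
  m26 ⊆ 11-1- [E]
  m27 ⊆ -1011,11-1-
  m29 ⊆ -1101,111-1
  m30 ⊆ -1110,1-110,11-1-
  m31 ⊆ 11-1-,111-1
E = {-0001, 0001-, 01-0-, 101-0, 11-1-}

NO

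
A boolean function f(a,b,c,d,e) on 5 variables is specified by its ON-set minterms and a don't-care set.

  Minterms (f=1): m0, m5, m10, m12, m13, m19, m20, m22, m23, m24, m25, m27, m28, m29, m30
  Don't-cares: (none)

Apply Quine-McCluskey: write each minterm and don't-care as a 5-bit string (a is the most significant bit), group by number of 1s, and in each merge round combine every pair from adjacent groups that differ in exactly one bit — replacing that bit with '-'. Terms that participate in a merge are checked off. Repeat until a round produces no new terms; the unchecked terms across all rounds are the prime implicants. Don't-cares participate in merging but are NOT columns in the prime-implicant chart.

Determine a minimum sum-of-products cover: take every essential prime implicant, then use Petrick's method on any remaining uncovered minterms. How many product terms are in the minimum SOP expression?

size-2^0 implicants → 00000  00101(✓)  01010  01100(✓)  01101(✓)  10011(✓)  10100(✓)  10110(✓)  10111(✓)  11000(✓)  11001(✓)  11011(✓)  11100(✓)  11101(✓)  11110(✓)
size-2^1 implicants → -1100(✓)  -1101(✓)  0-101  0110-(✓)  1-011  1-100(✓)  1-110(✓)  10-11  101-0(✓)  1011-  11-00(✓)  11-01(✓)  110-1  1100-(✓)  111-0(✓)  1110-(✓)
size-2^2 implicants → -110-  1-1-0  11-0-
Unchecked terms (primes): -110-, 0-101, 00000, 01010, 1-011, 1-1-0, 10-11, 1011-, 11-0-, 110-1
Minterm coverage:
  m0 ⊆ 00000 [E]
  m5 ⊆ 0-101 [E]
  m10 ⊆ 01010 [E]
  m12 ⊆ -110- [E]
  m13 ⊆ -110-,0-101
  m19 ⊆ 1-011,10-11
  m20 ⊆ 1-1-0 [E]
  m22 ⊆ 1-1-0,1011-
  m23 ⊆ 10-11,1011-
  m24 ⊆ 11-0- [E]
  m25 ⊆ 11-0-,110-1
  m27 ⊆ 1-011,110-1
  m28 ⊆ -110-,1-1-0,11-0-
  m29 ⊆ -110-,11-0-
  m30 ⊆ 1-1-0 [E]
E = {-110-, 0-101, 00000, 01010, 1-1-0, 11-0-}
Petrick residual → 1-011, 10-11
Cover = bcd' + a'cd'e + a'b'c'd'e' + a'bc'de' + ac'de + ace' + ab'de + abd'  |cover|=8

8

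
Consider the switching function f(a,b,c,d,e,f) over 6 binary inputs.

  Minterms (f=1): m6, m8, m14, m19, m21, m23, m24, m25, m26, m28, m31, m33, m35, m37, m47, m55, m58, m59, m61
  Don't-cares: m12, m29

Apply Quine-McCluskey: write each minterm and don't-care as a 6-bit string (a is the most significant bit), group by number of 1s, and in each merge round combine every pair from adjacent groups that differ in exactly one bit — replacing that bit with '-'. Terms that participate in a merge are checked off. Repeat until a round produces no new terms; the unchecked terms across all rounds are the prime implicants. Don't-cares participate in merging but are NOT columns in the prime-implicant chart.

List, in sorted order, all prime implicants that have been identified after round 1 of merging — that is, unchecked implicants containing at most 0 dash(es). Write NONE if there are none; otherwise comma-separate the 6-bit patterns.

Round 0: 000110✓ 001000✓ 001100✓ 001110✓ 010011✓ 010101✓ 010111✓ 011000✓ 011001✓ 011010✓ 011100✓ 011101✓ 011111✓ 100001✓ 100011✓ 100101✓ 101111 110111✓ 111010✓ 111011✓ 111101✓
Round 1: -10111 -11010 -11101 0-1000✓ 0-1100✓ 00-110 001-00✓ 0011-0 01-101✓ 01-111✓ 010-11 0101-1✓ 011-00✓ 011-01✓ 0110-0 01100-✓ 0111-1✓ 01110-✓ 100-01 1000-1 11101-
Round 2: 0-1-00 01-1-1 011-0-
PIs = {-10111, -11010, -11101, 0-1-00, 00-110, 0011-0, 01-1-1, 010-11, 011-0-, 0110-0, 100-01, 1000-1, 101111, 11101-}

101111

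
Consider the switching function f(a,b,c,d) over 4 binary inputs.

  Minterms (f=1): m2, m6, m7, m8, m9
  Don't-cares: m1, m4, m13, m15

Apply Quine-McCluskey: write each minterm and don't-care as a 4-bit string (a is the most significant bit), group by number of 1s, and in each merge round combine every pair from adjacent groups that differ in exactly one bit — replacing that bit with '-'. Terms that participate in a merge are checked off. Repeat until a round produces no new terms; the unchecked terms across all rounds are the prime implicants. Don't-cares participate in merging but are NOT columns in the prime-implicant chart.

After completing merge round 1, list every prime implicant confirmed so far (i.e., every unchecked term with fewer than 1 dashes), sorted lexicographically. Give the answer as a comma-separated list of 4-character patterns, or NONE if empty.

NONE

size-2^0 implicants → 0001(✓)  0010(✓)  0100(✓)  0110(✓)  0111(✓)  1000(✓)  1001(✓)  1101(✓)  1111(✓)
size-2^1 implicants → -001  -111  0-10  01-0  011-  1-01  100-  11-1
Unchecked terms (primes): -001, -111, 0-10, 01-0, 011-, 1-01, 100-, 11-1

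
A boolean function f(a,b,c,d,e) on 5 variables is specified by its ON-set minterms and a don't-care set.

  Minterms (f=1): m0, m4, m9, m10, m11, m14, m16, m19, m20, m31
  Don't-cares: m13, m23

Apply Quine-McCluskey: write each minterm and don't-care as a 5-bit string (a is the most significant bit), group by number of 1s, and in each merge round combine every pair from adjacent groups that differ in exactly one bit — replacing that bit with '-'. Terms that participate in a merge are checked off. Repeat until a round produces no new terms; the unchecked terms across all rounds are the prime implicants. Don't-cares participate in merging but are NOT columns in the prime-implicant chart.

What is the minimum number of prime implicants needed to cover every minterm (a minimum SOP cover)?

size-2^0 implicants → 00000(✓)  00100(✓)  01001(✓)  01010(✓)  01011(✓)  01101(✓)  01110(✓)  10000(✓)  10011(✓)  10100(✓)  10111(✓)  11111(✓)
size-2^1 implicants → -0000(✓)  -0100(✓)  00-00(✓)  01-01  01-10  010-1  0101-  1-111  10-00(✓)  10-11
size-2^2 implicants → -0-00
Unchecked terms (primes): -0-00, 01-01, 01-10, 010-1, 0101-, 1-111, 10-11
Minterm coverage:
  m0 ⊆ -0-00 [E]
  m4 ⊆ -0-00 [E]
  m9 ⊆ 01-01,010-1
  m10 ⊆ 01-10,0101-
  m11 ⊆ 010-1,0101-
  m14 ⊆ 01-10 [E]
  m16 ⊆ -0-00 [E]
  m19 ⊆ 10-11 [E]
  m20 ⊆ -0-00 [E]
  m31 ⊆ 1-111 [E]
E = {-0-00, 01-10, 1-111, 10-11}
Petrick residual → 010-1
Cover = b'd'e' + a'bde' + a'bc'e + acde + ab'de  |cover|=5

5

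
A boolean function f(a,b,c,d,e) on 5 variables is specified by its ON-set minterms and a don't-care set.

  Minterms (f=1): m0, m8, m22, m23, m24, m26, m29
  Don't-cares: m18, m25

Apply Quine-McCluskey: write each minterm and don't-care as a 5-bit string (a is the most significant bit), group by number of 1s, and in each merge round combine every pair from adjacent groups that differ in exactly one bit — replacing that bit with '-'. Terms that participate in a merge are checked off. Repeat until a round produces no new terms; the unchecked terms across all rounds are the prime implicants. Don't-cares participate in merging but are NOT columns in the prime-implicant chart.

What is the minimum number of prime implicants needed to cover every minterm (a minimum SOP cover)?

[col 0] 00000*, 01000*, 10010*, 10110*, 10111*, 11000*, 11001*, 11010*, 11101*
[col 1] -1000, 0-000, 1-010, 10-10, 1011-, 11-01, 110-0, 1100-
Prime implicants: -1000, 0-000, 1-010, 10-10, 1011-, 11-01, 110-0, 1100-
PI chart (minterm → PIs covering it):
  0 | 0-000  (sole → essential)
  8 | -1000,0-000
  22 | 10-10,1011-
  23 | 1011-  (sole → essential)
  24 | -1000,110-0,1100-
  26 | 1-010,110-0
  29 | 11-01  (sole → essential)
Essential prime implicants: 0-000, 1011-, 11-01
Petrick residual → 110-0
Minimum SOP uses 4 PIs: a'c'd'e' + ab'cd + abd'e + abc'e'

4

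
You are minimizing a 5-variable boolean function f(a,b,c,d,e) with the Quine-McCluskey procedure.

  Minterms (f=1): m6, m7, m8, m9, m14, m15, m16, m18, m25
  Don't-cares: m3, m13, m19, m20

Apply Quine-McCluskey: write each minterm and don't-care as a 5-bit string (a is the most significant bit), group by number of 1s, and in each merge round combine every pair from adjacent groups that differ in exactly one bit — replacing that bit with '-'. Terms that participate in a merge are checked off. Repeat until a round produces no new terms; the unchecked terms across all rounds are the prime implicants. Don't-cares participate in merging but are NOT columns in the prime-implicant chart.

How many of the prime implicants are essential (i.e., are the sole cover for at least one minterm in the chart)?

3

Round 0: 00011✓ 00110✓ 00111✓ 01000✓ 01001✓ 01101✓ 01110✓ 01111✓ 10000✓ 10010✓ 10011✓ 10100✓ 11001✓
Round 1: -0011 -1001 0-110✓ 0-111✓ 00-11 0011-✓ 01-01 0100- 011-1 0111-✓ 10-00 100-0 1001-
Round 2: 0-11-
PIs = {-0011, -1001, 0-11-, 00-11, 01-01, 0100-, 011-1, 10-00, 100-0, 1001-}
Coverage chart:
  m6: 0-11- ←essential
  m7: 0-11-,00-11
  m8: 0100- ←essential
  m9: -1001,01-01,0100-
  m14: 0-11- ←essential
  m15: 0-11-,011-1
  m16: 10-00,100-0
  m18: 100-0,1001-
  m25: -1001 ←essential
Essential: -1001, 0-11-, 0100-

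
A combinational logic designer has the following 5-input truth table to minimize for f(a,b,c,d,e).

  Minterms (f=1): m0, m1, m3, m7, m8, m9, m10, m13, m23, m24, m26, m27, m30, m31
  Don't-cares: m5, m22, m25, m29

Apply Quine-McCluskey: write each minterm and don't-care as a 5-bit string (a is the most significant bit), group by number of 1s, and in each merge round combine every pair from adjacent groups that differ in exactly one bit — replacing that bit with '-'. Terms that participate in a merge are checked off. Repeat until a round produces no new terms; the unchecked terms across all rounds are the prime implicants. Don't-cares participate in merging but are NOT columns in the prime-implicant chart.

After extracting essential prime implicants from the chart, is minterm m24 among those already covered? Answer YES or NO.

YES

[col 0] 00000*, 00001*, 00011*, 00101*, 00111*, 01000*, 01001*, 01010*, 01101*, 10110*, 10111*, 11000*, 11001*, 11010*, 11011*, 11101*, 11110*, 11111*
[col 1] -0111, -1000*, -1001*, -1010*, -1101*, 0-000*, 0-001*, 0-101*, 00-01*, 00-11*, 000-1*, 0000-*, 001-1*, 01-01*, 010-0*, 0100-*, 1-110*, 1-111*, 1011-*, 11-01*, 11-10*, 11-11*, 110-0*, 110-1*, 1100-*, 1101-*, 111-1*, 1111-*
[col 2] -1-01, -10-0, -100-, 0--01, 0-00-, 00--1, 1-11-, 11--1, 11-1-, 110--
Prime implicants: -0111, -1-01, -10-0, -100-, 0--01, 0-00-, 00--1, 1-11-, 11--1, 11-1-, 110--
PI chart (minterm → PIs covering it):
  0 | 0-00-  (sole → essential)
  1 | 0--01,0-00-,00--1
  3 | 00--1  (sole → essential)
  7 | -0111,00--1
  8 | -10-0,-100-,0-00-
  9 | -1-01,-100-,0--01,0-00-
  10 | -10-0  (sole → essential)
  13 | -1-01,0--01
  23 | -0111,1-11-
  24 | -10-0,-100-,110--
  26 | -10-0,11-1-,110--
  27 | 11--1,11-1-,110--
  30 | 1-11-,11-1-
  31 | 1-11-,11--1,11-1-
Essential prime implicants: -10-0, 0-00-, 00--1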